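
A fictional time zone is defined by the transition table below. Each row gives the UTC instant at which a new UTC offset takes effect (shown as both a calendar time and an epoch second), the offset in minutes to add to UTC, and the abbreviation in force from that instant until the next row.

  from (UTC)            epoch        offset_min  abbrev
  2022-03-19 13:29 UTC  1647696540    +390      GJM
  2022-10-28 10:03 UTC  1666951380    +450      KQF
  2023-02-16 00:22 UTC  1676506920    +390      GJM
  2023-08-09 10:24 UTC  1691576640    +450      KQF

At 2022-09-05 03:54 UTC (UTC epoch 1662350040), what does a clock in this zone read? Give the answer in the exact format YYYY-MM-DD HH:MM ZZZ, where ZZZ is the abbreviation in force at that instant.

Query: 2022-09-05 03:54 UTC
Rule 1/4 (GJM, +06:30): 2022-03-19 13:29 UTC ≤ query < 2022-10-28 10:03 UTC
3·60 + 54 + 390 = 624 min
624 = 0·1440 + 624; 624 = 10·60 + 24 → 10:24, same day
→ 2022-09-05 10:24 GJM

2022-09-05 10:24 GJM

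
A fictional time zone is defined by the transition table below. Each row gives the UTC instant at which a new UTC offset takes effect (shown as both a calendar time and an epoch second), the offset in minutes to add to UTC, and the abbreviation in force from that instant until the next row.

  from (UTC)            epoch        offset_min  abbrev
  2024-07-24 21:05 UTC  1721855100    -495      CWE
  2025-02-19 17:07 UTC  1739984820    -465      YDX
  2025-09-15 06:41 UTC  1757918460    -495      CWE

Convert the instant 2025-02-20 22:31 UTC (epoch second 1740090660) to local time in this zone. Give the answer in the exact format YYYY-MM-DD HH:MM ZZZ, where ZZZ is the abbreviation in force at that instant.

Query: 2025-02-20 22:31 UTC
Rule 2/3 (YDX, -07:45): 2025-02-19 17:07 UTC ≤ query < 2025-09-15 06:41 UTC
22·60 + 31 - 465 = 886 min
886 = 0·1440 + 886; 886 = 14·60 + 46 → 14:46, same day
→ 2025-02-20 14:46 YDX

2025-02-20 14:46 YDX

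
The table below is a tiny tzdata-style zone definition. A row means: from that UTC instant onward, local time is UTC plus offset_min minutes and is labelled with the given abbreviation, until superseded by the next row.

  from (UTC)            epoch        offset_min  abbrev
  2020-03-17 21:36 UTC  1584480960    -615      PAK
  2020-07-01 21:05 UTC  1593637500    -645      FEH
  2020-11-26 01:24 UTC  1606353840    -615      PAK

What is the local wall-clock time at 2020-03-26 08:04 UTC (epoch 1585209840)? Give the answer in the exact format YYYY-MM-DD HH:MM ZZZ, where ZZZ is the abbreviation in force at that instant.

2020-03-25 21:49 PAK

Query: 2020-03-26 08:04 UTC
Rule 1/3 (PAK, -10:15): 2020-03-17 21:36 UTC ≤ query < 2020-07-01 21:05 UTC
8·60 + 4 - 615 = -131 min
-131 = -1·1440 + 1309; 1309 = 21·60 + 49 → 21:49, 2020-03-26 - 1 day = 2020-03-25
→ 2020-03-25 21:49 PAK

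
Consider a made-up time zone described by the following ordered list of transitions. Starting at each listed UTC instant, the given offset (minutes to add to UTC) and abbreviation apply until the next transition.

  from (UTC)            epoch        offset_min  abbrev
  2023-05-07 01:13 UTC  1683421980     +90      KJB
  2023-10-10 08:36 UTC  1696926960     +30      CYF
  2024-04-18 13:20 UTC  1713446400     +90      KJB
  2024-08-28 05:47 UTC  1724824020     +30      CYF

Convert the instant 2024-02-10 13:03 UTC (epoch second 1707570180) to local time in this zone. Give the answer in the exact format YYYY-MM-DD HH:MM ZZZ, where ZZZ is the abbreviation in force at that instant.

Query: 2024-02-10 13:03 UTC
Rule 2/4 (CYF, +00:30): 2023-10-10 08:36 UTC ≤ query < 2024-04-18 13:20 UTC
13·60 + 3 + 30 = 813 min
813 = 0·1440 + 813; 813 = 13·60 + 33 → 13:33, same day
→ 2024-02-10 13:33 CYF

2024-02-10 13:33 CYF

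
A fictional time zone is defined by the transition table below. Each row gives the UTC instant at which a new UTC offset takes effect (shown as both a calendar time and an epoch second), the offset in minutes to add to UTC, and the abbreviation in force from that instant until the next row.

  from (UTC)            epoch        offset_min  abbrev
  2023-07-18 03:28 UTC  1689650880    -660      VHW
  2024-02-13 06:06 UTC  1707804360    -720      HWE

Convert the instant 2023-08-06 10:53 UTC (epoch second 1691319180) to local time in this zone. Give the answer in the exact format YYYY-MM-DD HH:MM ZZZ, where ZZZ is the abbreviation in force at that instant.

Query: 2023-08-06 10:53 UTC
Rule 1/2 (VHW, -11:00): 2023-07-18 03:28 UTC ≤ query < 2024-02-13 06:06 UTC
10·60 + 53 - 660 = -7 min
-7 = -1·1440 + 1433; 1433 = 23·60 + 53 → 23:53, 2023-08-06 - 1 day = 2023-08-05
→ 2023-08-05 23:53 VHW

2023-08-05 23:53 VHW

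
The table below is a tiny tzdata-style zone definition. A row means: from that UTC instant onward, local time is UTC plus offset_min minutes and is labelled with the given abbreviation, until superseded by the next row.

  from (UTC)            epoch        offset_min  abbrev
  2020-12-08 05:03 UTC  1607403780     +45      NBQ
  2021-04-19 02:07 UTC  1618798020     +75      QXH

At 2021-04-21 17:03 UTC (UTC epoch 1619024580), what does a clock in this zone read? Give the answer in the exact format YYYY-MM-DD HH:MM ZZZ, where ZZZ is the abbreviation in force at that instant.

2021-04-21 18:18 QXH

Query: 2021-04-21 17:03 UTC
Rule 2/2 (QXH, +01:15): 2021-04-19 02:07 UTC ≤ query < +∞
17·60 + 3 + 75 = 1098 min
1098 = 0·1440 + 1098; 1098 = 18·60 + 18 → 18:18, same day
→ 2021-04-21 18:18 QXH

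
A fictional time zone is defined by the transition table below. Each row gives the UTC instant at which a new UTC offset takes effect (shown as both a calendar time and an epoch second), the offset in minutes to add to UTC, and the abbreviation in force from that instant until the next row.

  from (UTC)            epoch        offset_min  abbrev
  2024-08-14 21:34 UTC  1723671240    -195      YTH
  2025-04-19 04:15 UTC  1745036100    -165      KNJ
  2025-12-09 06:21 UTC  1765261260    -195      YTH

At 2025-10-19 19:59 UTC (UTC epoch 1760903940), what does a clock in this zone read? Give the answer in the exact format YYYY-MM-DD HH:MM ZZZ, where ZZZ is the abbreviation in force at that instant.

Query: 2025-10-19 19:59 UTC
Rule 2/3 (KNJ, -02:45): 2025-04-19 04:15 UTC ≤ query < 2025-12-09 06:21 UTC
19·60 + 59 - 165 = 1034 min
1034 = 0·1440 + 1034; 1034 = 17·60 + 14 → 17:14, same day
→ 2025-10-19 17:14 KNJ

2025-10-19 17:14 KNJ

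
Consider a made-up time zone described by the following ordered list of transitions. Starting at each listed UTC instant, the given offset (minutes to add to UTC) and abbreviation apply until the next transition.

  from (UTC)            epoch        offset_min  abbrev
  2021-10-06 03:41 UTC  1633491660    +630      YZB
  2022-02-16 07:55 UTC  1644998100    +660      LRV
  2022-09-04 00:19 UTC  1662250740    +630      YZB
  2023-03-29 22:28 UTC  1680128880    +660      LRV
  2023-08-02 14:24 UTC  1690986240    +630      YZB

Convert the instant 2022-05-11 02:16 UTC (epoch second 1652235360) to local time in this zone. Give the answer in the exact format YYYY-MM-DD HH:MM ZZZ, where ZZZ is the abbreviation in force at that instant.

2022-05-11 13:16 LRV

Query: 2022-05-11 02:16 UTC
Rule 2/5 (LRV, +11:00): 2022-02-16 07:55 UTC ≤ query < 2022-09-04 00:19 UTC
2·60 + 16 + 660 = 796 min
796 = 0·1440 + 796; 796 = 13·60 + 16 → 13:16, same day
→ 2022-05-11 13:16 LRV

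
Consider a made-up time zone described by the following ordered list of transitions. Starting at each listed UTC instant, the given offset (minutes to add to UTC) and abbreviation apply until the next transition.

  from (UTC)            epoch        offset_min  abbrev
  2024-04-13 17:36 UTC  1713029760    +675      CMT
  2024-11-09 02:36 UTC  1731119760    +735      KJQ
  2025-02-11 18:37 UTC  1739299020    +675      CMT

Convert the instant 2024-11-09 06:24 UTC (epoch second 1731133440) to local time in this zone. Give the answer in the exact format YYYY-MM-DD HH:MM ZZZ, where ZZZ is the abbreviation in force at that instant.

Query: 2024-11-09 06:24 UTC
Rule 2/3 (KJQ, +12:15): 2024-11-09 02:36 UTC ≤ query < 2025-02-11 18:37 UTC
6·60 + 24 + 735 = 1119 min
1119 = 0·1440 + 1119; 1119 = 18·60 + 39 → 18:39, same day
→ 2024-11-09 18:39 KJQ

2024-11-09 18:39 KJQ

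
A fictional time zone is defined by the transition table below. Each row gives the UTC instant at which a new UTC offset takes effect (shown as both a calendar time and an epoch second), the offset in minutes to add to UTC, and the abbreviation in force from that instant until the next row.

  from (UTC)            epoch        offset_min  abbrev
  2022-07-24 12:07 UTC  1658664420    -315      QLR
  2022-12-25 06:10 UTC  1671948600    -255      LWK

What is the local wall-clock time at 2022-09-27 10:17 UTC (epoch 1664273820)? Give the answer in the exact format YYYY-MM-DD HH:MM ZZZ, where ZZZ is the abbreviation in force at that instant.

2022-09-27 05:02 QLR

Query: 2022-09-27 10:17 UTC
Rule 1/2 (QLR, -05:15): 2022-07-24 12:07 UTC ≤ query < 2022-12-25 06:10 UTC
10·60 + 17 - 315 = 302 min
302 = 0·1440 + 302; 302 = 5·60 + 2 → 05:02, same day
→ 2022-09-27 05:02 QLR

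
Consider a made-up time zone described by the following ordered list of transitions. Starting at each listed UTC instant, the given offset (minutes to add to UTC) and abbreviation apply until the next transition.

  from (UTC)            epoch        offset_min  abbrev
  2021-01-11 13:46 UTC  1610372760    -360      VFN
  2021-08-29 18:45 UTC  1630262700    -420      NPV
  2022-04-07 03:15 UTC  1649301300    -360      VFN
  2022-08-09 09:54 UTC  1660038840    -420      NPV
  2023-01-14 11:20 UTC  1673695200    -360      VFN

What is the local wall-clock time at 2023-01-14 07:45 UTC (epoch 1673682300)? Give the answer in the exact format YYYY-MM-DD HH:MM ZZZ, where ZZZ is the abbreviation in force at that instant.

Query: 2023-01-14 07:45 UTC
Rule 4/5 (NPV, -07:00): 2022-08-09 09:54 UTC ≤ query < 2023-01-14 11:20 UTC
7·60 + 45 - 420 = 45 min
45 = 0·1440 + 45; 45 = 0·60 + 45 → 00:45, same day
→ 2023-01-14 00:45 NPV

2023-01-14 00:45 NPV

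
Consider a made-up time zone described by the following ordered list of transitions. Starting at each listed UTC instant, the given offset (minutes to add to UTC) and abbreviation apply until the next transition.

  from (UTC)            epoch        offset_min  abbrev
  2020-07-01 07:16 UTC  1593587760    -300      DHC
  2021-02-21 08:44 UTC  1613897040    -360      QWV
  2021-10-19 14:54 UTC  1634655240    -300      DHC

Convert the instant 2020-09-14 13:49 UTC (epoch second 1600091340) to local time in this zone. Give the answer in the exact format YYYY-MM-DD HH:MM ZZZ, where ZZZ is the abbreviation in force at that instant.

2020-09-14 08:49 DHC

Query: 2020-09-14 13:49 UTC
Rule 1/3 (DHC, -05:00): 2020-07-01 07:16 UTC ≤ query < 2021-02-21 08:44 UTC
13·60 + 49 - 300 = 529 min
529 = 0·1440 + 529; 529 = 8·60 + 49 → 08:49, same day
→ 2020-09-14 08:49 DHC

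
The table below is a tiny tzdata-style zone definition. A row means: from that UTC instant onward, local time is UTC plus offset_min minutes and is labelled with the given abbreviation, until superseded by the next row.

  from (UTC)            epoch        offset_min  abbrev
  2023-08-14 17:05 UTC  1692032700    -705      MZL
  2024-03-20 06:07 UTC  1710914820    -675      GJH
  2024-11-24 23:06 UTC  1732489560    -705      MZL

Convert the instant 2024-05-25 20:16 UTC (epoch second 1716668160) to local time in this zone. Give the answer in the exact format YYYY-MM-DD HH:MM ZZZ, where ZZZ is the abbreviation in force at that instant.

2024-05-25 09:01 GJH

Query: 2024-05-25 20:16 UTC
Rule 2/3 (GJH, -11:15): 2024-03-20 06:07 UTC ≤ query < 2024-11-24 23:06 UTC
20·60 + 16 - 675 = 541 min
541 = 0·1440 + 541; 541 = 9·60 + 1 → 09:01, same day
→ 2024-05-25 09:01 GJH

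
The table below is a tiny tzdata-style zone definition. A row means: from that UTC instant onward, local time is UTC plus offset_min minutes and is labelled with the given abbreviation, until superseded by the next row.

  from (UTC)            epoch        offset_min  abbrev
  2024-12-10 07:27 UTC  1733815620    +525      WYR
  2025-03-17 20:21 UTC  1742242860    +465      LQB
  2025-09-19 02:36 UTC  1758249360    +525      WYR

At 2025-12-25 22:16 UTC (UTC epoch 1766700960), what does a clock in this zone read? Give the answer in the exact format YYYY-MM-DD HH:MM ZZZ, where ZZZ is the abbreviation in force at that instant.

2025-12-26 07:01 WYR

Query: 2025-12-25 22:16 UTC
Rule 3/3 (WYR, +08:45): 2025-09-19 02:36 UTC ≤ query < +∞
22·60 + 16 + 525 = 1861 min
1861 = 1·1440 + 421; 421 = 7·60 + 1 → 07:01, 2025-12-25 + 1 day = 2025-12-26
→ 2025-12-26 07:01 WYR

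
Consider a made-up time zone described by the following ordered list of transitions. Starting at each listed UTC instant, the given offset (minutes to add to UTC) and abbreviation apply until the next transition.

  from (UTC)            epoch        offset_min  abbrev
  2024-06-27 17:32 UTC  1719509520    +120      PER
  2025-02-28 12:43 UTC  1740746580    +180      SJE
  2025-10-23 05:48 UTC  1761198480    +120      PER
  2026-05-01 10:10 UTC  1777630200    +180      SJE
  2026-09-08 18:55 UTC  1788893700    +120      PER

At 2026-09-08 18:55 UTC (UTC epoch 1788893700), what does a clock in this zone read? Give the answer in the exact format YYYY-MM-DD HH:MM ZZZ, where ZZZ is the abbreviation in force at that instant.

Query: 2026-09-08 18:55 UTC
Rule 5/5 (PER, +02:00): 2026-09-08 18:55 UTC ≤ query < +∞
18·60 + 55 + 120 = 1255 min
1255 = 0·1440 + 1255; 1255 = 20·60 + 55 → 20:55, same day
→ 2026-09-08 20:55 PER

2026-09-08 20:55 PER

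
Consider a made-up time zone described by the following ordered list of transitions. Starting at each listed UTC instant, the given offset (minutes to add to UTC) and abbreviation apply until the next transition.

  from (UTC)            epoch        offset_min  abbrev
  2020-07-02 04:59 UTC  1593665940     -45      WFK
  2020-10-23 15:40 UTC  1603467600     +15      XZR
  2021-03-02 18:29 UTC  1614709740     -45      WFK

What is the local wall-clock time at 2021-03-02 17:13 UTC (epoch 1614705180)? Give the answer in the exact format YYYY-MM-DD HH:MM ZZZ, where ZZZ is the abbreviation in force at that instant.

2021-03-02 17:28 XZR

Query: 2021-03-02 17:13 UTC
Rule 2/3 (XZR, +00:15): 2020-10-23 15:40 UTC ≤ query < 2021-03-02 18:29 UTC
17·60 + 13 + 15 = 1048 min
1048 = 0·1440 + 1048; 1048 = 17·60 + 28 → 17:28, same day
→ 2021-03-02 17:28 XZR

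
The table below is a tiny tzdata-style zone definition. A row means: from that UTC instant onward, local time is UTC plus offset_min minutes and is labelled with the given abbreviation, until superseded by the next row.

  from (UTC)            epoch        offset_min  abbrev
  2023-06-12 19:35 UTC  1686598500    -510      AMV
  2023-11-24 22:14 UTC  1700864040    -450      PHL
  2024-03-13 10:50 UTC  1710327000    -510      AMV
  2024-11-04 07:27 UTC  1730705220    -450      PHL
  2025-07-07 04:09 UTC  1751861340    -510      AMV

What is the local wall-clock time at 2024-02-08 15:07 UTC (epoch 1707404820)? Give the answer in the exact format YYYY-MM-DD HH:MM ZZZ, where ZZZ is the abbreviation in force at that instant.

2024-02-08 07:37 PHL

Query: 2024-02-08 15:07 UTC
Rule 2/5 (PHL, -07:30): 2023-11-24 22:14 UTC ≤ query < 2024-03-13 10:50 UTC
15·60 + 7 - 450 = 457 min
457 = 0·1440 + 457; 457 = 7·60 + 37 → 07:37, same day
→ 2024-02-08 07:37 PHL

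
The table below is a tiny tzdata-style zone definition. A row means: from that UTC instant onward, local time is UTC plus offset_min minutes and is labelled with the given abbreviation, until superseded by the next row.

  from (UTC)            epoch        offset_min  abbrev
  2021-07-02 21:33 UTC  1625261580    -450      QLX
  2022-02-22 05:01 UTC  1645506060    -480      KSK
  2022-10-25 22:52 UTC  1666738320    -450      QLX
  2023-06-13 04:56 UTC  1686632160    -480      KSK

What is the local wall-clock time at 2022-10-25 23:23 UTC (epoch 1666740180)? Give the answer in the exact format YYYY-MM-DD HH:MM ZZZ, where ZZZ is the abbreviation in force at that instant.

Query: 2022-10-25 23:23 UTC
Rule 3/4 (QLX, -07:30): 2022-10-25 22:52 UTC ≤ query < 2023-06-13 04:56 UTC
23·60 + 23 - 450 = 953 min
953 = 0·1440 + 953; 953 = 15·60 + 53 → 15:53, same day
→ 2022-10-25 15:53 QLX

2022-10-25 15:53 QLX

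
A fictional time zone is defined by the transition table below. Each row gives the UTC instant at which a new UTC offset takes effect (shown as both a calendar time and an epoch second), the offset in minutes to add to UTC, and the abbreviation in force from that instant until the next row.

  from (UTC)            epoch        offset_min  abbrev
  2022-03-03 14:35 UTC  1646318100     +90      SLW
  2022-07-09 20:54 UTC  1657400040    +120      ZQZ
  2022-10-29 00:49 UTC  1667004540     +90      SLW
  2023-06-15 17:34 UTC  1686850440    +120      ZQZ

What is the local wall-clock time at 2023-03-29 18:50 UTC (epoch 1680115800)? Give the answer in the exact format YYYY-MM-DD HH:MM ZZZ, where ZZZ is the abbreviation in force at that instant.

2023-03-29 20:20 SLW

Query: 2023-03-29 18:50 UTC
Rule 3/4 (SLW, +01:30): 2022-10-29 00:49 UTC ≤ query < 2023-06-15 17:34 UTC
18·60 + 50 + 90 = 1220 min
1220 = 0·1440 + 1220; 1220 = 20·60 + 20 → 20:20, same day
→ 2023-03-29 20:20 SLW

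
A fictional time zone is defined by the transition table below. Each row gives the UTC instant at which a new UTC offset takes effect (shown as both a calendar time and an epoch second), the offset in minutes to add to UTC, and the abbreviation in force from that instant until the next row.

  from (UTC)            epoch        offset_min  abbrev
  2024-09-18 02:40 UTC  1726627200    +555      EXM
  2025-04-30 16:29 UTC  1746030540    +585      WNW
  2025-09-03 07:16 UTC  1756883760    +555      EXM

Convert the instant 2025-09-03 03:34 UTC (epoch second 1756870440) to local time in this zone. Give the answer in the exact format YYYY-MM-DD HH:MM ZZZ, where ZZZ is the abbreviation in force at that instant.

Query: 2025-09-03 03:34 UTC
Rule 2/3 (WNW, +09:45): 2025-04-30 16:29 UTC ≤ query < 2025-09-03 07:16 UTC
3·60 + 34 + 585 = 799 min
799 = 0·1440 + 799; 799 = 13·60 + 19 → 13:19, same day
→ 2025-09-03 13:19 WNW

2025-09-03 13:19 WNW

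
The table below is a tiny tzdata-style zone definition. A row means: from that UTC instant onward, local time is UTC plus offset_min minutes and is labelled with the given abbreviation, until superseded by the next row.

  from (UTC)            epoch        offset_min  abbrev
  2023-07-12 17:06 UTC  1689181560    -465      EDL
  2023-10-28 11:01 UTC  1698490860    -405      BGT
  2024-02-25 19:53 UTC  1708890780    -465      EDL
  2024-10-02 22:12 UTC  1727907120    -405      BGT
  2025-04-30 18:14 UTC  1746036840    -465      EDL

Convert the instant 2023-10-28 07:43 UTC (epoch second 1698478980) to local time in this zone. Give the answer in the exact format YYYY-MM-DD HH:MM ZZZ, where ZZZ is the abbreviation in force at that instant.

2023-10-27 23:58 EDL

Query: 2023-10-28 07:43 UTC
Rule 1/5 (EDL, -07:45): 2023-07-12 17:06 UTC ≤ query < 2023-10-28 11:01 UTC
7·60 + 43 - 465 = -2 min
-2 = -1·1440 + 1438; 1438 = 23·60 + 58 → 23:58, 2023-10-28 - 1 day = 2023-10-27
→ 2023-10-27 23:58 EDL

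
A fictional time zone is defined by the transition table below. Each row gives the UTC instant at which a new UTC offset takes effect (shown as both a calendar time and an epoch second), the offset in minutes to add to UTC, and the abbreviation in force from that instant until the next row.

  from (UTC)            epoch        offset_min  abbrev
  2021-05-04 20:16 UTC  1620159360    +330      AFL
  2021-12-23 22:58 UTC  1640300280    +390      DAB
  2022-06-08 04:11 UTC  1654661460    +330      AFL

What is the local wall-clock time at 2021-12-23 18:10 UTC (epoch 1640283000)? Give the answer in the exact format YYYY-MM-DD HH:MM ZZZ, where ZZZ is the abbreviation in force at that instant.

2021-12-23 23:40 AFL

Query: 2021-12-23 18:10 UTC
Rule 1/3 (AFL, +05:30): 2021-05-04 20:16 UTC ≤ query < 2021-12-23 22:58 UTC
18·60 + 10 + 330 = 1420 min
1420 = 0·1440 + 1420; 1420 = 23·60 + 40 → 23:40, same day
→ 2021-12-23 23:40 AFL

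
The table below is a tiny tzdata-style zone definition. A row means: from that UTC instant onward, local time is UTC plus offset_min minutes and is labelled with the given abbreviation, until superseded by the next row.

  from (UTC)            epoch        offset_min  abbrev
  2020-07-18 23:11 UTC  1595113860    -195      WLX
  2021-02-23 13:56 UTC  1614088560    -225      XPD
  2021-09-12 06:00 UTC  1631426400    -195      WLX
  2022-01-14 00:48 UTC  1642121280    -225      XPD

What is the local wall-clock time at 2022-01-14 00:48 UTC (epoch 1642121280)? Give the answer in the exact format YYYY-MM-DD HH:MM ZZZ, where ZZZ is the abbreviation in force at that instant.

Query: 2022-01-14 00:48 UTC
Rule 4/4 (XPD, -03:45): 2022-01-14 00:48 UTC ≤ query < +∞
0·60 + 48 - 225 = -177 min
-177 = -1·1440 + 1263; 1263 = 21·60 + 3 → 21:03, 2022-01-14 - 1 day = 2022-01-13
→ 2022-01-13 21:03 XPD

2022-01-13 21:03 XPD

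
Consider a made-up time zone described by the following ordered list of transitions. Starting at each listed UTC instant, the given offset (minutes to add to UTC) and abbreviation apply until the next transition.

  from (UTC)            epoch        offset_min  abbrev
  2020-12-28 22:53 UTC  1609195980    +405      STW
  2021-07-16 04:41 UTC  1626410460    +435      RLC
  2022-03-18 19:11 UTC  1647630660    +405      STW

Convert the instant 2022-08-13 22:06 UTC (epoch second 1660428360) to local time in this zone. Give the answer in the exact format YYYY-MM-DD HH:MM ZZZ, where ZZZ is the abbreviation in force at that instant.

2022-08-14 04:51 STW

Query: 2022-08-13 22:06 UTC
Rule 3/3 (STW, +06:45): 2022-03-18 19:11 UTC ≤ query < +∞
22·60 + 6 + 405 = 1731 min
1731 = 1·1440 + 291; 291 = 4·60 + 51 → 04:51, 2022-08-13 + 1 day = 2022-08-14
→ 2022-08-14 04:51 STW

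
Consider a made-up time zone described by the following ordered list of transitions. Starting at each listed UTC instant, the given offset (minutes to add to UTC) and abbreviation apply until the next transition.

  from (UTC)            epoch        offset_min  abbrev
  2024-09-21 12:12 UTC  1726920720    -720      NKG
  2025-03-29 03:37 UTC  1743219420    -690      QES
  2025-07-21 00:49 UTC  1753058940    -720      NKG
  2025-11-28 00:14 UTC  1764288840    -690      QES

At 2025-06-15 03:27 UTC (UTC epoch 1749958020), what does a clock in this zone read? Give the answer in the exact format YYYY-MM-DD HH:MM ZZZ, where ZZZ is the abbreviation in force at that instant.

2025-06-14 15:57 QES

Query: 2025-06-15 03:27 UTC
Rule 2/4 (QES, -11:30): 2025-03-29 03:37 UTC ≤ query < 2025-07-21 00:49 UTC
3·60 + 27 - 690 = -483 min
-483 = -1·1440 + 957; 957 = 15·60 + 57 → 15:57, 2025-06-15 - 1 day = 2025-06-14
→ 2025-06-14 15:57 QES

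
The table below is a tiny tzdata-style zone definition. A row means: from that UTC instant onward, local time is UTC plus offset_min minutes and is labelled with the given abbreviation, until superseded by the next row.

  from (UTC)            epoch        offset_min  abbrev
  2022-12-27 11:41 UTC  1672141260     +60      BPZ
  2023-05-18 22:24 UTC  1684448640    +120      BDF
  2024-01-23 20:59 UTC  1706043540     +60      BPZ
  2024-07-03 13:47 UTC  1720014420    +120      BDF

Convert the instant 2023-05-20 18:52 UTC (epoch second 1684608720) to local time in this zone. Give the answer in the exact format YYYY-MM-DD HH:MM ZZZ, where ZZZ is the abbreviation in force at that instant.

Query: 2023-05-20 18:52 UTC
Rule 2/4 (BDF, +02:00): 2023-05-18 22:24 UTC ≤ query < 2024-01-23 20:59 UTC
18·60 + 52 + 120 = 1252 min
1252 = 0·1440 + 1252; 1252 = 20·60 + 52 → 20:52, same day
→ 2023-05-20 20:52 BDF

2023-05-20 20:52 BDF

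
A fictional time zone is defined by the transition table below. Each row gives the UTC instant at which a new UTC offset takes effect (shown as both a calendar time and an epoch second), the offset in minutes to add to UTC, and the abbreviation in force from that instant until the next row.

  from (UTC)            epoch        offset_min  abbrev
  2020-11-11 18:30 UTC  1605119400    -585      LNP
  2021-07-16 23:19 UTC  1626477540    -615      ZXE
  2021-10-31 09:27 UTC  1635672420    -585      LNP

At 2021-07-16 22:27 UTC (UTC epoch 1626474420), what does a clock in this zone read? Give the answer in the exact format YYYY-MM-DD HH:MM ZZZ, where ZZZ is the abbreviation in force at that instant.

Query: 2021-07-16 22:27 UTC
Rule 1/3 (LNP, -09:45): 2020-11-11 18:30 UTC ≤ query < 2021-07-16 23:19 UTC
22·60 + 27 - 585 = 762 min
762 = 0·1440 + 762; 762 = 12·60 + 42 → 12:42, same day
→ 2021-07-16 12:42 LNP

2021-07-16 12:42 LNP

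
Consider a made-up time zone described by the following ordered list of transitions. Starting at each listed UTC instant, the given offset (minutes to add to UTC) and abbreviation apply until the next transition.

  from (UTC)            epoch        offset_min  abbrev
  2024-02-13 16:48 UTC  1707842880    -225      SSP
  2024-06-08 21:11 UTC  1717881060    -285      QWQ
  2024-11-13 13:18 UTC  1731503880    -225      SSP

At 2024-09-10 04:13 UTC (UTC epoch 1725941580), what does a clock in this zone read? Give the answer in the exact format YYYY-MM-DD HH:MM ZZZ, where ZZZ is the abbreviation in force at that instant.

Query: 2024-09-10 04:13 UTC
Rule 2/3 (QWQ, -04:45): 2024-06-08 21:11 UTC ≤ query < 2024-11-13 13:18 UTC
4·60 + 13 - 285 = -32 min
-32 = -1·1440 + 1408; 1408 = 23·60 + 28 → 23:28, 2024-09-10 - 1 day = 2024-09-09
→ 2024-09-09 23:28 QWQ

2024-09-09 23:28 QWQ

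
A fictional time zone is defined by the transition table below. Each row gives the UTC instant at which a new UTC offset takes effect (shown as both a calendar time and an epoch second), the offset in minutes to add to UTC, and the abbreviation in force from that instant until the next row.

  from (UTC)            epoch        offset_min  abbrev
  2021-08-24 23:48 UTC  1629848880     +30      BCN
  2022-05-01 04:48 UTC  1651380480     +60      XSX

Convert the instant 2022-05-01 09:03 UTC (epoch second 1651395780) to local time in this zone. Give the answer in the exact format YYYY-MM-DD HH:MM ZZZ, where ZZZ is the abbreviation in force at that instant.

Query: 2022-05-01 09:03 UTC
Rule 2/2 (XSX, +01:00): 2022-05-01 04:48 UTC ≤ query < +∞
9·60 + 3 + 60 = 603 min
603 = 0·1440 + 603; 603 = 10·60 + 3 → 10:03, same day
→ 2022-05-01 10:03 XSX

2022-05-01 10:03 XSX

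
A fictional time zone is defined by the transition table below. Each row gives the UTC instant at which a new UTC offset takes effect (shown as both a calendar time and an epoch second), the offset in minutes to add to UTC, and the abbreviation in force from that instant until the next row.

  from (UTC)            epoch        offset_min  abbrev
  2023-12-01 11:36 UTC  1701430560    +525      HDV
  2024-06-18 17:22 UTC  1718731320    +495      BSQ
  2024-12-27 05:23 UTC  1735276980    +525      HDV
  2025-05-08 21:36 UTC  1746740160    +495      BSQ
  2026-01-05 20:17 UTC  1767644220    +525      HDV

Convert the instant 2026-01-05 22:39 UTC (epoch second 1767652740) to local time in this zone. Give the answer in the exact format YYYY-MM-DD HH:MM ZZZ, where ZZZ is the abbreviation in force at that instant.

Query: 2026-01-05 22:39 UTC
Rule 5/5 (HDV, +08:45): 2026-01-05 20:17 UTC ≤ query < +∞
22·60 + 39 + 525 = 1884 min
1884 = 1·1440 + 444; 444 = 7·60 + 24 → 07:24, 2026-01-05 + 1 day = 2026-01-06
→ 2026-01-06 07:24 HDV

2026-01-06 07:24 HDV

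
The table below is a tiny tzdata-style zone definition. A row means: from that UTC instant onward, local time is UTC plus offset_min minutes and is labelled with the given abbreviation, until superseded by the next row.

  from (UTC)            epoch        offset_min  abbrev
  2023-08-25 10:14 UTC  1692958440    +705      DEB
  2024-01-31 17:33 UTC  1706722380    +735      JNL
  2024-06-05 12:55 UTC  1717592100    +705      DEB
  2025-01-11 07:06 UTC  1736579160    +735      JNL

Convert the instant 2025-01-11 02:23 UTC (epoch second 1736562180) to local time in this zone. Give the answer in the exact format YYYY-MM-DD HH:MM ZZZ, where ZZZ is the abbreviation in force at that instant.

2025-01-11 14:08 DEB

Query: 2025-01-11 02:23 UTC
Rule 3/4 (DEB, +11:45): 2024-06-05 12:55 UTC ≤ query < 2025-01-11 07:06 UTC
2·60 + 23 + 705 = 848 min
848 = 0·1440 + 848; 848 = 14·60 + 8 → 14:08, same day
→ 2025-01-11 14:08 DEB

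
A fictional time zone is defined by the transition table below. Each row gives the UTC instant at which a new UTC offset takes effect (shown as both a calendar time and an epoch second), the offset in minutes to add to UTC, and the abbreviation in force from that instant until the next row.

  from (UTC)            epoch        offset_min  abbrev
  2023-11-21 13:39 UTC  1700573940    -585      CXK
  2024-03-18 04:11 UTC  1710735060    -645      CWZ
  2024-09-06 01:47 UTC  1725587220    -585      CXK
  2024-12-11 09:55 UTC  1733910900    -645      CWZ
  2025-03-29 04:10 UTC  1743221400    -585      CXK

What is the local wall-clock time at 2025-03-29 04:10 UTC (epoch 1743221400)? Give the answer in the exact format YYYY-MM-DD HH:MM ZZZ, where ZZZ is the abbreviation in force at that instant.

Query: 2025-03-29 04:10 UTC
Rule 5/5 (CXK, -09:45): 2025-03-29 04:10 UTC ≤ query < +∞
4·60 + 10 - 585 = -335 min
-335 = -1·1440 + 1105; 1105 = 18·60 + 25 → 18:25, 2025-03-29 - 1 day = 2025-03-28
→ 2025-03-28 18:25 CXK

2025-03-28 18:25 CXK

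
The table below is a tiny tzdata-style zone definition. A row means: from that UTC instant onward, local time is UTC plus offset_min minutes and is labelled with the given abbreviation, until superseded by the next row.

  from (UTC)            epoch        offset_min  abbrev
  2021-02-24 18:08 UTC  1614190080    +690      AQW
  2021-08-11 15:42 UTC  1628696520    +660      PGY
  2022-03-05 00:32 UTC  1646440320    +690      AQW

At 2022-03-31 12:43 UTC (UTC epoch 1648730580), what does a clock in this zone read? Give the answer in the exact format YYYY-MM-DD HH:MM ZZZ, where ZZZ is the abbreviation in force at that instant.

Query: 2022-03-31 12:43 UTC
Rule 3/3 (AQW, +11:30): 2022-03-05 00:32 UTC ≤ query < +∞
12·60 + 43 + 690 = 1453 min
1453 = 1·1440 + 13; 13 = 0·60 + 13 → 00:13, 2022-03-31 + 1 day = 2022-04-01
→ 2022-04-01 00:13 AQW

2022-04-01 00:13 AQW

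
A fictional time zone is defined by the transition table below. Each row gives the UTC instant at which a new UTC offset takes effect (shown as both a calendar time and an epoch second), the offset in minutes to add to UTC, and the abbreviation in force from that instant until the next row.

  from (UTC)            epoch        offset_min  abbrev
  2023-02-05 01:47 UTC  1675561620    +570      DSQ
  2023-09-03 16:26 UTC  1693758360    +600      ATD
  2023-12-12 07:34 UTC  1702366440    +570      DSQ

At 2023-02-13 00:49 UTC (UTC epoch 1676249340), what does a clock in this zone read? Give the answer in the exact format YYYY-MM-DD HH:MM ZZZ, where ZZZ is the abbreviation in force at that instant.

Query: 2023-02-13 00:49 UTC
Rule 1/3 (DSQ, +09:30): 2023-02-05 01:47 UTC ≤ query < 2023-09-03 16:26 UTC
0·60 + 49 + 570 = 619 min
619 = 0·1440 + 619; 619 = 10·60 + 19 → 10:19, same day
→ 2023-02-13 10:19 DSQ

2023-02-13 10:19 DSQ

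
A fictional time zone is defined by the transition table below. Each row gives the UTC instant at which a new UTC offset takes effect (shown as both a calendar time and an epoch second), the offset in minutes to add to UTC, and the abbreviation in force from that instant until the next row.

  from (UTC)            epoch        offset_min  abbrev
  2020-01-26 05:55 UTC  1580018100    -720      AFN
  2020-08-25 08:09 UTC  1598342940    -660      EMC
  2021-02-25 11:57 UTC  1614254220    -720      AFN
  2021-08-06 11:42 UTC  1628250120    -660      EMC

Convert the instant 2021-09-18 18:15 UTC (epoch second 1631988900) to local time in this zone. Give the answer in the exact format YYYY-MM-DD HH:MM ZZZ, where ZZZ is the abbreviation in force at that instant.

2021-09-18 07:15 EMC

Query: 2021-09-18 18:15 UTC
Rule 4/4 (EMC, -11:00): 2021-08-06 11:42 UTC ≤ query < +∞
18·60 + 15 - 660 = 435 min
435 = 0·1440 + 435; 435 = 7·60 + 15 → 07:15, same day
→ 2021-09-18 07:15 EMC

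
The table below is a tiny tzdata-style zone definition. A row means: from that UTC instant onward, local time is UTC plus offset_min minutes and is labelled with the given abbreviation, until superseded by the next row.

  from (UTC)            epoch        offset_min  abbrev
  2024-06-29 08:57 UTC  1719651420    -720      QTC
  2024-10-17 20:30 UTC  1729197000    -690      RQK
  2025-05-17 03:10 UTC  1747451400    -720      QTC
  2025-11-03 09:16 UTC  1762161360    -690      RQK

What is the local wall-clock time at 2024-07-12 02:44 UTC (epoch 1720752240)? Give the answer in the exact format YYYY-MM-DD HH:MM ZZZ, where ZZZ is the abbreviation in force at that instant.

2024-07-11 14:44 QTC

Query: 2024-07-12 02:44 UTC
Rule 1/4 (QTC, -12:00): 2024-06-29 08:57 UTC ≤ query < 2024-10-17 20:30 UTC
2·60 + 44 - 720 = -556 min
-556 = -1·1440 + 884; 884 = 14·60 + 44 → 14:44, 2024-07-12 - 1 day = 2024-07-11
→ 2024-07-11 14:44 QTC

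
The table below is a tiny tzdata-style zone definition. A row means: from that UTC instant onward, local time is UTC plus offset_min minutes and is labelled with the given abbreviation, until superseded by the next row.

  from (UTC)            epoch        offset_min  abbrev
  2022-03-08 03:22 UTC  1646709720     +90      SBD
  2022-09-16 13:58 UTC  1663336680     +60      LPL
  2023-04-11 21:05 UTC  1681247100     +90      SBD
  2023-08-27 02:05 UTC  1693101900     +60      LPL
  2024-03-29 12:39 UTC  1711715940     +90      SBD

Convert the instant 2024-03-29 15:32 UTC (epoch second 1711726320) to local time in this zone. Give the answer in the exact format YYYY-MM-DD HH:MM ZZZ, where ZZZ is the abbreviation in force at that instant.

Query: 2024-03-29 15:32 UTC
Rule 5/5 (SBD, +01:30): 2024-03-29 12:39 UTC ≤ query < +∞
15·60 + 32 + 90 = 1022 min
1022 = 0·1440 + 1022; 1022 = 17·60 + 2 → 17:02, same day
→ 2024-03-29 17:02 SBD

2024-03-29 17:02 SBD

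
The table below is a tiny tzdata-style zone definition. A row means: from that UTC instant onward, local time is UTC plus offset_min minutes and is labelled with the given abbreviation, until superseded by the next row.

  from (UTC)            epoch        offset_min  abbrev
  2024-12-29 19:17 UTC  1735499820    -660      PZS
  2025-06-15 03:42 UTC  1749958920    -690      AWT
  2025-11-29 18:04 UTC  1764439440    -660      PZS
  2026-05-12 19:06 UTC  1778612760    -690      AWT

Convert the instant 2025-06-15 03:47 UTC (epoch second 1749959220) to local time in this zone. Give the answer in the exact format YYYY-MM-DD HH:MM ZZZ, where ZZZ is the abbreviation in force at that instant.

2025-06-14 16:17 AWT

Query: 2025-06-15 03:47 UTC
Rule 2/4 (AWT, -11:30): 2025-06-15 03:42 UTC ≤ query < 2025-11-29 18:04 UTC
3·60 + 47 - 690 = -463 min
-463 = -1·1440 + 977; 977 = 16·60 + 17 → 16:17, 2025-06-15 - 1 day = 2025-06-14
→ 2025-06-14 16:17 AWT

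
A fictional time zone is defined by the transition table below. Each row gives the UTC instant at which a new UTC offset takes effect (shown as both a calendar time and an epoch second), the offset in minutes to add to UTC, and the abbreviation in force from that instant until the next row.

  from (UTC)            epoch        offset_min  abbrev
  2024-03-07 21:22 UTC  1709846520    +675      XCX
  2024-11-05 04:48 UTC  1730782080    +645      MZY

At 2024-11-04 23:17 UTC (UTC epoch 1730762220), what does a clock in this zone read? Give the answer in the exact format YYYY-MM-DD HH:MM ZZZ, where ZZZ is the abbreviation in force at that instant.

2024-11-05 10:32 XCX

Query: 2024-11-04 23:17 UTC
Rule 1/2 (XCX, +11:15): 2024-03-07 21:22 UTC ≤ query < 2024-11-05 04:48 UTC
23·60 + 17 + 675 = 2072 min
2072 = 1·1440 + 632; 632 = 10·60 + 32 → 10:32, 2024-11-04 + 1 day = 2024-11-05
→ 2024-11-05 10:32 XCX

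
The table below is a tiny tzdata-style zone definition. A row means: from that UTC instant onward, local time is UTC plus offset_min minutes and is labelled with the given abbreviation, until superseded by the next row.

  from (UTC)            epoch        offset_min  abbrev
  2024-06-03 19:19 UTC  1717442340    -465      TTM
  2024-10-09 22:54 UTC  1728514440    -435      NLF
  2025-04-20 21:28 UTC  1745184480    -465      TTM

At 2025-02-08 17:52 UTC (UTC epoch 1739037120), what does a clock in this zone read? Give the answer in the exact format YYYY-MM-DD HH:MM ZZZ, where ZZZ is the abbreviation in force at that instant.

2025-02-08 10:37 NLF

Query: 2025-02-08 17:52 UTC
Rule 2/3 (NLF, -07:15): 2024-10-09 22:54 UTC ≤ query < 2025-04-20 21:28 UTC
17·60 + 52 - 435 = 637 min
637 = 0·1440 + 637; 637 = 10·60 + 37 → 10:37, same day
→ 2025-02-08 10:37 NLF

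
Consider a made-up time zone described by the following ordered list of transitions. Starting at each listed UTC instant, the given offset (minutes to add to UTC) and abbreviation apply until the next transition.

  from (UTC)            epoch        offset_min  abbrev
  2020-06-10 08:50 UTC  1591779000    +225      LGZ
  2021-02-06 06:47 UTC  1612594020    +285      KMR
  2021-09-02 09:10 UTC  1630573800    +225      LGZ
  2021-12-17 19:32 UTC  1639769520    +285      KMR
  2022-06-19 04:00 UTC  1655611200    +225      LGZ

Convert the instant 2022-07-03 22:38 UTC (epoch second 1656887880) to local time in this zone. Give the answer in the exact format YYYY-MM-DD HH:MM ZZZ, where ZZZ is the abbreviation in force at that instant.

2022-07-04 02:23 LGZ

Query: 2022-07-03 22:38 UTC
Rule 5/5 (LGZ, +03:45): 2022-06-19 04:00 UTC ≤ query < +∞
22·60 + 38 + 225 = 1583 min
1583 = 1·1440 + 143; 143 = 2·60 + 23 → 02:23, 2022-07-03 + 1 day = 2022-07-04
→ 2022-07-04 02:23 LGZ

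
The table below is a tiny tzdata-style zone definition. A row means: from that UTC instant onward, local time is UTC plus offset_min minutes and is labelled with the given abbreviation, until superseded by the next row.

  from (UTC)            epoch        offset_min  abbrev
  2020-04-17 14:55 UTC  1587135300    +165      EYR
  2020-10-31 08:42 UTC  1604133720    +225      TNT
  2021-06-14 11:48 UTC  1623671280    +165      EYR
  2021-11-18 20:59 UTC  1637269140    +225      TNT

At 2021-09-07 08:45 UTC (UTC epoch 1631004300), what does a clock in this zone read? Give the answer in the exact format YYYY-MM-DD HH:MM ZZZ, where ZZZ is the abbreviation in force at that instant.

2021-09-07 11:30 EYR

Query: 2021-09-07 08:45 UTC
Rule 3/4 (EYR, +02:45): 2021-06-14 11:48 UTC ≤ query < 2021-11-18 20:59 UTC
8·60 + 45 + 165 = 690 min
690 = 0·1440 + 690; 690 = 11·60 + 30 → 11:30, same day
→ 2021-09-07 11:30 EYR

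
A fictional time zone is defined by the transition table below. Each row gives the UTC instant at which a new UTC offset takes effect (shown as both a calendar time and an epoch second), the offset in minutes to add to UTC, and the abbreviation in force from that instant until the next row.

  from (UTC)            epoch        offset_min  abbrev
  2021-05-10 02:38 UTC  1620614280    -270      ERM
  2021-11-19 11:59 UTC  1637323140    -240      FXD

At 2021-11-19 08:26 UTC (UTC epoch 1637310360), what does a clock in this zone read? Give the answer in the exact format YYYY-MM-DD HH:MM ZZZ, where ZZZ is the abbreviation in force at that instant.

2021-11-19 03:56 ERM

Query: 2021-11-19 08:26 UTC
Rule 1/2 (ERM, -04:30): 2021-05-10 02:38 UTC ≤ query < 2021-11-19 11:59 UTC
8·60 + 26 - 270 = 236 min
236 = 0·1440 + 236; 236 = 3·60 + 56 → 03:56, same day
→ 2021-11-19 03:56 ERM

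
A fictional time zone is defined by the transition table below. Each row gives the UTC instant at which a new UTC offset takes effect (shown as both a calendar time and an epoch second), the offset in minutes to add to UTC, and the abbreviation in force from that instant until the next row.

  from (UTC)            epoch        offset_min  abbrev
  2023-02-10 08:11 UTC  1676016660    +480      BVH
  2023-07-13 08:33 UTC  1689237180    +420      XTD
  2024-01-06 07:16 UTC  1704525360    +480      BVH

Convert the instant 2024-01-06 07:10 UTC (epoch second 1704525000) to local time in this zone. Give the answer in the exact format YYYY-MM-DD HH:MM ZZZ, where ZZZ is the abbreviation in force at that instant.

Query: 2024-01-06 07:10 UTC
Rule 2/3 (XTD, +07:00): 2023-07-13 08:33 UTC ≤ query < 2024-01-06 07:16 UTC
7·60 + 10 + 420 = 850 min
850 = 0·1440 + 850; 850 = 14·60 + 10 → 14:10, same day
→ 2024-01-06 14:10 XTD

2024-01-06 14:10 XTD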